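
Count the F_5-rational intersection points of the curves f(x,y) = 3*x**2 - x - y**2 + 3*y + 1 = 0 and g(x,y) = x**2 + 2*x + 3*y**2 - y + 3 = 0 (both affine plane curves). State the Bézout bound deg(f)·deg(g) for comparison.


Common zeros: ∅; count = 0; Bézout bound = 4.

deg(f) = 2, deg(g) = 2, so Bézout bound = 4.
Scan x ∈ F_5. For each x, list the y ∈ F_5 with f(x, y) ≡ 0 and those with g(x, y) ≡ 0 (mod 5); the common zeros in that column are the intersection.
  x = 0: f ≡ 0 at y ∈ ∅; g ≡ 0 at y ∈ {1}; common: ∅.
  x = 1: f ≡ 0 at y ∈ {1, 2}; g ≡ 0 at y ∈ {3, 4}; common: ∅.
  x = 2: f ≡ 0 at y ∈ ∅; g ≡ 0 at y ∈ {3, 4}; common: ∅.
  x = 3: f ≡ 0 at y ∈ {0, 3}; g ≡ 0 at y ∈ {1}; common: ∅.
  x = 4: f ≡ 0 at y ∈ {0, 3}; g ≡ 0 at y ∈ ∅; common: ∅.
Collecting: common zeros = ∅, so the count is 0.
Comparison with the Bézout bound: 0 ≤ 4 = deg(f)·deg(g), as expected for curves with no common component (the affine F_5-count falls short of the bound because intersections may lie at infinity, over extension fields, or carry multiplicity).


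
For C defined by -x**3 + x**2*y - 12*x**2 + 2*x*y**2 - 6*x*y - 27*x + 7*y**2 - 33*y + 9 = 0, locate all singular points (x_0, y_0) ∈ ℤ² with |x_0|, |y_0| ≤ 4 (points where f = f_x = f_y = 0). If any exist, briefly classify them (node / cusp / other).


Singular points: {(-3, 3)}; classification: cusp.

Compute partial derivatives:
  f_x = -3*x**2 + 2*x*y - 24*x + 2*y**2 - 6*y - 27.
  f_y = x**2 + 4*x*y - 6*x + 14*y - 33.
Scan x_0 ∈ {−4, ..., 4}. For each x_0, f_y(x_0, y) is a polynomial in y; find its integer roots y ∈ {−4, ..., 4}, then test f_x and f at those candidates.
  x = -4: f_y(-4, y) = 7 - 2*y; no integer root y with |y| ≤ 4.
  x = -3: f_y(-3, y) = 2*y - 6; vanishes at y ∈ {3}. (-3, 3): f_x = 0, f = 0 — SINGULAR.
  x = -2: f_y(-2, y) = 6*y - 17; no integer root y with |y| ≤ 4.
  x = -1: f_y(-1, y) = 10*y - 26; no integer root y with |y| ≤ 4.
  x = 0: f_y(0, y) = 14*y - 33; no integer root y with |y| ≤ 4.
  x = 1: f_y(1, y) = 18*y - 38; no integer root y with |y| ≤ 4.
  x = 2: f_y(2, y) = 22*y - 41; no integer root y with |y| ≤ 4.
  x = 3: f_y(3, y) = 26*y - 42; no integer root y with |y| ≤ 4.
  x = 4: f_y(4, y) = 30*y - 41; no integer root y with |y| ≤ 4.
Only singular point on the grid: (-3, 3).
Classify: substitute x = -3 + u, y = 3 + v and expand: f = -u**3 + u**2*v + 2*u*v**2 + v**2.
No constant or linear terms (consistent with a singular point). Quadratic part: v**2. Cubic part: -u**3 + u**2*v + 2*u*v**2.
The quadratic part v**2 is a perfect square, so there is a single (double) tangent line v = 0, i.e. y = 3. Restricting the cubic part to that line (v = 0) leaves -u**3 ≠ 0, so f is not divisible by v and the branch is v² ≈ u**3 to lowest order — this is a cusp.
Classification: cusp.


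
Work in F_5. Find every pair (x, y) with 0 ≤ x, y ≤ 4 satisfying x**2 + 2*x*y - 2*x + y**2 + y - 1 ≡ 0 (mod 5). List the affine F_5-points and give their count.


Affine F_5-points: {(0, 2), (2, 1), (2, 4), (3, 1), (3, 2)}; count = 5.

For each of the 25 pairs (x, y) ∈ F_5², evaluate f(x, y) mod 5. Record the zeros.
  x = 0: [0↦4, 1↦1, 2↦0, 3↦1, 4↦4]  zeros at y ∈ {2}
  x = 1: [0↦3, 1↦2, 2↦3, 3↦1, 4↦1]  zeros at y ∈ ∅
  x = 2: [0↦4, 1↦0, 2↦3, 3↦3, 4↦0]  zeros at y ∈ {1, 4}
  x = 3: [0↦2, 1↦0, 2↦0, 3↦2, 4↦1]  zeros at y ∈ {1, 2}
  x = 4: [0↦2, 1↦2, 2↦4, 3↦3, 4↦4]  zeros at y ∈ ∅
Collecting zeros: affine points = {(0, 2), (2, 1), (2, 4), (3, 1), (3, 2)}.
Total count |C(F_5)_aff| = 5.


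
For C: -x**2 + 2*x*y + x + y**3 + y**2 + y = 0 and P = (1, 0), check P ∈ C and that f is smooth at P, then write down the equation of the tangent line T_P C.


Tangent line at P: -x + 3*y + 1 = 0.

Step 1: f(1, 0) = 0, so P lies on C.
Step 2: partial derivatives
  f_x(x, y) = -2*x + 2*y + 1, f_y(x, y) = 2*x + 3*y**2 + 2*y + 1.
  f_x(P) = -1, f_y(P) = 3 (gradient nonzero, so P is smooth).
Step 3: tangent line at P: -1·(x − 1) + 3·(y − 0) = 0.
Expanding: -x + 3*y + 1 = 0.


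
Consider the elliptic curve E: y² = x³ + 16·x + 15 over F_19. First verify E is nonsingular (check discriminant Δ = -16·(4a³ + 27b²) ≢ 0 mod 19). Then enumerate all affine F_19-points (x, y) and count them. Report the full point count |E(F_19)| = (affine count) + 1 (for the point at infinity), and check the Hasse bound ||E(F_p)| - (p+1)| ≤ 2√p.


Affine points = {(2, 6), (2, 13), (5, 7), (5, 12), (6, 2), (6, 17), (8, 3), (8, 16), (10, 4), (10, 15), (12, 4), (12, 15), (13, 8), (13, 11), (14, 0), (15, 1), (15, 18), (16, 4), (16, 15), (18, 6), (18, 13)}; affine count = 21; |E(F_19)| = 22.

Discriminant check: Δ ∝ 4a³ + 27b² = 4·16³ + 27·15² = 4·4096 + 27·225 ≡ 1 (mod 19). Nonzero ⇒ E is nonsingular.
For each x ∈ F_19, compute rhs = x³ + 16·x + 15 mod 19, then count y ∈ F_19 with y² ≡ rhs.
  x = 0: rhs = 15, matching y values: none (0 points).
  x = 1: rhs = 13, matching y values: none (0 points).
  x = 2: rhs = 17, matching y values: 6, 13 (2 points).
  x = 3: rhs = 14, matching y values: none (0 points).
  x = 4: rhs = 10, matching y values: none (0 points).
  x = 5: rhs = 11, matching y values: 7, 12 (2 points).
  x = 6: rhs = 4, matching y values: 2, 17 (2 points).
  x = 7: rhs = 14, matching y values: none (0 points).
  x = 8: rhs = 9, matching y values: 3, 16 (2 points).
  x = 9: rhs = 14, matching y values: none (0 points).
  x = 10: rhs = 16, matching y values: 4, 15 (2 points).
  x = 11: rhs = 2, matching y values: none (0 points).
  x = 12: rhs = 16, matching y values: 4, 15 (2 points).
  x = 13: rhs = 7, matching y values: 8, 11 (2 points).
  x = 14: rhs = 0, matching y values: 0 (1 points).
  x = 15: rhs = 1, matching y values: 1, 18 (2 points).
  x = 16: rhs = 16, matching y values: 4, 15 (2 points).
  x = 17: rhs = 13, matching y values: none (0 points).
  x = 18: rhs = 17, matching y values: 6, 13 (2 points).
Total affine count: 21.
Full point count |E(F_19)| = 21 + 1 = 22.
Hasse bound: |22 − (19+1)| = |2| = 2 ≤ 2√19 ≈ 8.7178 ✓.


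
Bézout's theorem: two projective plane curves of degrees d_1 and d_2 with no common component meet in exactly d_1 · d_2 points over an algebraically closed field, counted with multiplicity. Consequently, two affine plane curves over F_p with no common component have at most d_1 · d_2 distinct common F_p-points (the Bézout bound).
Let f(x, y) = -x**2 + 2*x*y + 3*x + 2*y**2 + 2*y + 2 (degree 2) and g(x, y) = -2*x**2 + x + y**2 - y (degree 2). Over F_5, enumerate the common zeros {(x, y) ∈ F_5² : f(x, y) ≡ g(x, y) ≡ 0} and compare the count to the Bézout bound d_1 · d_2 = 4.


Common zeros: {(2, 3)}; count = 1; Bézout bound = 4.

deg(f) = 2, deg(g) = 2, so Bézout bound = 4.
Scan x ∈ F_5. For each x, list the y ∈ F_5 with f(x, y) ≡ 0 and those with g(x, y) ≡ 0 (mod 5); the common zeros in that column are the intersection.
  x = 0: f ≡ 0 at y ∈ ∅; g ≡ 0 at y ∈ {0, 1}; common: ∅.
  x = 1: f ≡ 0 at y ∈ {1, 2}; g ≡ 0 at y ∈ {3}; common: ∅.
  x = 2: f ≡ 0 at y ∈ {3, 4}; g ≡ 0 at y ∈ {3}; common: {3}.
  x = 3: f ≡ 0 at y ∈ ∅; g ≡ 0 at y ∈ {0, 1}; common: ∅.
  x = 4: f ≡ 0 at y ∈ {1, 4}; g ≡ 0 at y ∈ ∅; common: ∅.
Collecting: common zeros = {(2, 3)}, so the count is 1.
Comparison with the Bézout bound: 1 ≤ 4 = deg(f)·deg(g), as expected for curves with no common component (the affine F_5-count falls short of the bound because intersections may lie at infinity, over extension fields, or carry multiplicity).


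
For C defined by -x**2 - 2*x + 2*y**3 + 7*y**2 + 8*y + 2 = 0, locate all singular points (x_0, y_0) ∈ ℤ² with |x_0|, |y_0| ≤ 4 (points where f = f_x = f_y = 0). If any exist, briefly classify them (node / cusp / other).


Singular points: {(-1, -1)}; classification: node.

Compute partial derivatives:
  f_x = -2*x - 2.
  f_y = 6*y**2 + 14*y + 8.
Scan x_0 ∈ {−4, ..., 4}. For each x_0, f_y(x_0, y) is a polynomial in y; find its integer roots y ∈ {−4, ..., 4}, then test f_x and f at those candidates.
  x = -4: f_y(-4, y) = 6*y**2 + 14*y + 8; vanishes at y ∈ {-1}. (-4, -1): f_x = 6 ≠ 0.
  x = -3: f_y(-3, y) = 6*y**2 + 14*y + 8; vanishes at y ∈ {-1}. (-3, -1): f_x = 4 ≠ 0.
  x = -2: f_y(-2, y) = 6*y**2 + 14*y + 8; vanishes at y ∈ {-1}. (-2, -1): f_x = 2 ≠ 0.
  x = -1: f_y(-1, y) = 6*y**2 + 14*y + 8; vanishes at y ∈ {-1}. (-1, -1): f_x = 0, f = 0 — SINGULAR.
  x = 0: f_y(0, y) = 6*y**2 + 14*y + 8; vanishes at y ∈ {-1}. (0, -1): f_x = -2 ≠ 0.
  x = 1: f_y(1, y) = 6*y**2 + 14*y + 8; vanishes at y ∈ {-1}. (1, -1): f_x = -4 ≠ 0.
  x = 2: f_y(2, y) = 6*y**2 + 14*y + 8; vanishes at y ∈ {-1}. (2, -1): f_x = -6 ≠ 0.
  x = 3: f_y(3, y) = 6*y**2 + 14*y + 8; vanishes at y ∈ {-1}. (3, -1): f_x = -8 ≠ 0.
  x = 4: f_y(4, y) = 6*y**2 + 14*y + 8; vanishes at y ∈ {-1}. (4, -1): f_x = -10 ≠ 0.
Only singular point on the grid: (-1, -1).
Classify: substitute x = -1 + u, y = -1 + v and expand: f = -u**2 + 2*v**3 + v**2.
No constant or linear terms (consistent with a singular point). Quadratic part: -u**2 + v**2. Cubic part: 2*v**3.
The quadratic part v**2 - u**2 = (v − u)(v + u) splits into two distinct linear factors, so there are two distinct tangent lines y − -1 = ±(x − -1) — this is a node (ordinary double point).
Classification: node.


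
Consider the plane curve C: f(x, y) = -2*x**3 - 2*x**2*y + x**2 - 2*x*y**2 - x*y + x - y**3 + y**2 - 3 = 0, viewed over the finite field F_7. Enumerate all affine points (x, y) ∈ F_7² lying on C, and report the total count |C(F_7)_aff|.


Affine F_7-points: {(0, 2), (0, 3), (1, 2), (1, 5), (1, 6), (3, 4), (3, 6), (5, 4), (6, 1), (6, 4), (6, 5)}; count = 11.

For each of the 49 pairs (x, y) ∈ F_7², evaluate f(x, y) mod 7. Record the zeros.
  x = 0: [0↦4, 1↦4, 2↦0, 3↦0, 4↦5, 5↦2, 6↦6]  zeros at y ∈ {2, 3}
  x = 1: [0↦4, 1↦6, 2↦0, 3↦1, 4↦3, 5↦0, 6↦0]  zeros at y ∈ {2, 5, 6}
  x = 2: [0↦1, 1↦1, 2↦3, 3↦1, 4↦3, 5↦3, 6↦2]  zeros at y ∈ ∅
  x = 3: [0↦4, 1↦5, 2↦4, 3↦2, 4↦0, 5↦6, 6↦0]  zeros at y ∈ {4, 6}
  x = 4: [0↦1, 1↦6, 2↦5, 3↦6, 4↦3, 5↦4, 6↦3]  zeros at y ∈ ∅
  x = 5: [0↦1, 1↦6, 2↦1, 3↦1, 4↦0, 5↦6, 6↦6]  zeros at y ∈ {4}
  x = 6: [0↦6, 1↦0, 2↦1, 3↦3, 4↦0, 5↦0, 6↦4]  zeros at y ∈ {1, 4, 5}
Collecting zeros: affine points = {(0, 2), (0, 3), (1, 2), (1, 5), (1, 6), (3, 4), (3, 6), (5, 4), (6, 1), (6, 4), (6, 5)}.
Total count |C(F_7)_aff| = 11.


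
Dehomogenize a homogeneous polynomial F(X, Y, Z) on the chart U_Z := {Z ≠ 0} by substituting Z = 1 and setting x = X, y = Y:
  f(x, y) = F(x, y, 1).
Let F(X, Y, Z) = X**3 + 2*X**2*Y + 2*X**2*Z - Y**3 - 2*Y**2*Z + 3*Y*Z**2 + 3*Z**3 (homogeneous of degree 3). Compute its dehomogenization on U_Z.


f(x, y) = x**3 + 2*x**2*y + 2*x**2 - y**3 - 2*y**2 + 3*y + 3

On U_Z we set Z = 1. Each monomial c·X^i·Y^j·Z^k in F becomes c·x^i·y^j·1^k = c·x^i·y^j.
Substituting Z = 1: F(X, Y, 1) = x**3 + 2*x**2*y + 2*x**2 - y**3 - 2*y**2 + 3*y + 3.
Note: deg(f) ≤ deg(F) = 3; strict inequality happens when F is divisible by Z (lost terms).


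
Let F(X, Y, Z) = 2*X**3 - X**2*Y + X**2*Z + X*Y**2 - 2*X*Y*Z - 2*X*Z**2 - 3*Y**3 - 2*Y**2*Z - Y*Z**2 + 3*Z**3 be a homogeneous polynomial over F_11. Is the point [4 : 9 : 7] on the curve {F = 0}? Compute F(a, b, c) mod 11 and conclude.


F(4,9,7) ≡ 3 (mod 11); P is NOT on the curve.

Evaluate F(4, 9, 7) term-by-term (mod 11).
  2*X**3 ↦ 2·64·1·1 = 128
  -X**2*Y ↦ -1·16·9·1 = -144
  X**2*Z ↦ 1·16·1·7 = 112
  X*Y**2 ↦ 1·4·81·1 = 324
  -2*X*Y*Z ↦ -2·4·9·7 = -504
  -2*X*Z**2 ↦ -2·4·1·49 = -392
  -3*Y**3 ↦ -3·1·729·1 = -2187
  -2*Y**2*Z ↦ -2·1·81·7 = -1134
  -Y*Z**2 ↦ -1·1·9·49 = -441
  3*Z**3 ↦ 3·1·1·343 = 1029
Sum: F(4, 9, 7) = (128) + (-144) + (112) + (324) + (-504) + (-392) + (-2187) + (-1134) + (-441) + (1029) = -3209.
Reducing mod 11: -3209 ≡ 3 (mod 11).
Since F(a, b, c) ≡ 3 ≠ 0 (mod 11), P does NOT lie on the curve.


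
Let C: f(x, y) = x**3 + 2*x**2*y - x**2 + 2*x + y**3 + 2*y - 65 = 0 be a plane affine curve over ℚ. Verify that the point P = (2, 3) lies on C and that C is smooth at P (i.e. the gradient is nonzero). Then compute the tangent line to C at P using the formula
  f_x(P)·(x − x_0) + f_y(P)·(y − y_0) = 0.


Tangent line at P: 34*x + 37*y - 179 = 0.

Step 1: f(2, 3) = 0, so P lies on C.
Step 2: partial derivatives
  f_x(x, y) = 3*x**2 + 4*x*y - 2*x + 2, f_y(x, y) = 2*x**2 + 3*y**2 + 2.
  f_x(P) = 34, f_y(P) = 37 (gradient nonzero, so P is smooth).
Step 3: tangent line at P: 34·(x − 2) + 37·(y − 3) = 0.
Expanding: 34*x + 37*y - 179 = 0.


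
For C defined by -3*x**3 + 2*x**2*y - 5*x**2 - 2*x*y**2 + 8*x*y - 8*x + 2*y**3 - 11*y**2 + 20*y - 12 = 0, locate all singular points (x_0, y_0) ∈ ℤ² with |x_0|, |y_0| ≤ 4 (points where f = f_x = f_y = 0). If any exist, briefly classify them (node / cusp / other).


Singular points: {(0, 2)}; classification: node.

Compute partial derivatives:
  f_x = -9*x**2 + 4*x*y - 10*x - 2*y**2 + 8*y - 8.
  f_y = 2*x**2 - 4*x*y + 8*x + 6*y**2 - 22*y + 20.
Scan x_0 ∈ {−4, ..., 4}. For each x_0, f_y(x_0, y) is a polynomial in y; find its integer roots y ∈ {−4, ..., 4}, then test f_x and f at those candidates.
  x = -4: f_y(-4, y) = 6*y**2 - 6*y + 20; no integer root y with |y| ≤ 4.
  x = -3: f_y(-3, y) = 6*y**2 - 10*y + 14; no integer root y with |y| ≤ 4.
  x = -2: f_y(-2, y) = 6*y**2 - 14*y + 12; no integer root y with |y| ≤ 4.
  x = -1: f_y(-1, y) = 6*y**2 - 18*y + 14; no integer root y with |y| ≤ 4.
  x = 0: f_y(0, y) = 6*y**2 - 22*y + 20; vanishes at y ∈ {2}. (0, 2): f_x = 0, f = 0 — SINGULAR.
  x = 1: f_y(1, y) = 6*y**2 - 26*y + 30; no integer root y with |y| ≤ 4.
  x = 2: f_y(2, y) = 6*y**2 - 30*y + 44; no integer root y with |y| ≤ 4.
  x = 3: f_y(3, y) = 6*y**2 - 34*y + 62; no integer root y with |y| ≤ 4.
  x = 4: f_y(4, y) = 6*y**2 - 38*y + 84; no integer root y with |y| ≤ 4.
Only singular point on the grid: (0, 2).
Classify: substitute x = 0 + u, y = 2 + v and expand: f = -3*u**3 + 2*u**2*v - u**2 - 2*u*v**2 + 2*v**3 + v**2.
No constant or linear terms (consistent with a singular point). Quadratic part: -u**2 + v**2. Cubic part: -3*u**3 + 2*u**2*v - 2*u*v**2 + 2*v**3.
The quadratic part v**2 - u**2 = (v − u)(v + u) splits into two distinct linear factors, so there are two distinct tangent lines y − 2 = ±(x − 0) — this is a node (ordinary double point).
Classification: node.


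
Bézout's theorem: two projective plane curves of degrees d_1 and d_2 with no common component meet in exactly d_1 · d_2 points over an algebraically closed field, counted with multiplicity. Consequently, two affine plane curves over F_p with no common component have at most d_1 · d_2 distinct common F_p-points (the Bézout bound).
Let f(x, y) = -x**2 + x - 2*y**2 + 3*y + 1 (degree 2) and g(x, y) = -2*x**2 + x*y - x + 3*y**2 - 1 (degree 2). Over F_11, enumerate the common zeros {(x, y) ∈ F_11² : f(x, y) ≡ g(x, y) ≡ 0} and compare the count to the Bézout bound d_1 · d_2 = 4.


Common zeros: {(8, 7), (10, 1)}; count = 2; Bézout bound = 4.

deg(f) = 2, deg(g) = 2, so Bézout bound = 4.
Scan x ∈ F_11. For each x, list the y ∈ F_11 with f(x, y) ≡ 0 and those with g(x, y) ≡ 0 (mod 11); the common zeros in that column are the intersection.
  x = 0: f ≡ 0 at y ∈ ∅; g ≡ 0 at y ∈ {2, 9}; common: ∅.
  x = 1: f ≡ 0 at y ∈ ∅; g ≡ 0 at y ∈ {1, 6}; common: ∅.
  x = 2: f ≡ 0 at y ∈ {1, 6}; g ≡ 0 at y ∈ {0, 3}; common: ∅.
  x = 3: f ≡ 0 at y ∈ ∅; g ≡ 0 at y ∈ {0, 10}; common: ∅.
  x = 4: f ≡ 0 at y ∈ {0, 7}; g ≡ 0 at y ∈ {8, 9}; common: ∅.
  x = 5: f ≡ 0 at y ∈ {9}; g ≡ 0 at y ∈ {5, 8}; common: ∅.
  x = 6: f ≡ 0 at y ∈ ∅; g ≡ 0 at y ∈ {2, 7}; common: ∅.
  x = 7: f ≡ 0 at y ∈ {9}; g ≡ 0 at y ∈ {6, 10}; common: ∅.
  x = 8: f ≡ 0 at y ∈ {0, 7}; g ≡ 0 at y ∈ {5, 7}; common: {7}.
  x = 9: f ≡ 0 at y ∈ ∅; g ≡ 0 at y ∈ {4}; common: ∅.
  x = 10: f ≡ 0 at y ∈ {1, 6}; g ≡ 0 at y ∈ {1, 3}; common: {1}.
Collecting: common zeros = {(8, 7), (10, 1)}, so the count is 2.
Comparison with the Bézout bound: 2 ≤ 4 = deg(f)·deg(g), as expected for curves with no common component (the affine F_11-count falls short of the bound because intersections may lie at infinity, over extension fields, or carry multiplicity).


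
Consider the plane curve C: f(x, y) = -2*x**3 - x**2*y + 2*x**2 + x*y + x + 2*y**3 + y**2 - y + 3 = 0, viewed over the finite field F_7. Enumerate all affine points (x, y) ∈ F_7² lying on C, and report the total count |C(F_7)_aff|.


Affine F_7-points: {(0, 2), (0, 3), (0, 5), (3, 5), (4, 6), (5, 1), (6, 5)}; count = 7.

For each of the 49 pairs (x, y) ∈ F_7², evaluate f(x, y) mod 7. Record the zeros.
  x = 0: [0↦3, 1↦5, 2↦0, 3↦0, 4↦3, 5↦0, 6↦3]  zeros at y ∈ {2, 3, 5}
  x = 1: [0↦4, 1↦6, 2↦1, 3↦1, 4↦4, 5↦1, 6↦4]  zeros at y ∈ ∅
  x = 2: [0↦4, 1↦4, 2↦4, 3↦2, 4↦3, 5↦5, 6↦6]  zeros at y ∈ ∅
  x = 3: [0↦5, 1↦1, 2↦4, 3↦5, 4↦2, 5↦0, 6↦4]  zeros at y ∈ {5}
  x = 4: [0↦2, 1↦6, 2↦3, 3↦5, 4↦3, 5↦2, 6↦0]  zeros at y ∈ {6}
  x = 5: [0↦4, 1↦0, 2↦3, 3↦4, 4↦1, 5↦6, 6↦3]  zeros at y ∈ {1}
  x = 6: [0↦6, 1↦6, 2↦6, 3↦4, 4↦5, 5↦0, 6↦1]  zeros at y ∈ {5}
Collecting zeros: affine points = {(0, 2), (0, 3), (0, 5), (3, 5), (4, 6), (5, 1), (6, 5)}.
Total count |C(F_7)_aff| = 7.


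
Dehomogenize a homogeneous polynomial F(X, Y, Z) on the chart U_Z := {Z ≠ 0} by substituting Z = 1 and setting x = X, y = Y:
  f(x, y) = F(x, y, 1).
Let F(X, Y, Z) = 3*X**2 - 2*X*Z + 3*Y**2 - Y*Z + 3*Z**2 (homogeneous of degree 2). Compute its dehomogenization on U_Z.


f(x, y) = 3*x**2 - 2*x + 3*y**2 - y + 3

On U_Z we set Z = 1. Each monomial c·X^i·Y^j·Z^k in F becomes c·x^i·y^j·1^k = c·x^i·y^j.
Substituting Z = 1: F(X, Y, 1) = 3*x**2 - 2*x + 3*y**2 - y + 3.
Note: deg(f) ≤ deg(F) = 2; strict inequality happens when F is divisible by Z (lost terms).


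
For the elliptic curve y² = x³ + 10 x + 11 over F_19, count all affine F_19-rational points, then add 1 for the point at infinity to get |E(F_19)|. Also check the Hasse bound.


Affine points = {(0, 7), (0, 12), (2, 1), (2, 18), (3, 7), (3, 12), (4, 1), (4, 18), (7, 5), (7, 14), (10, 3), (10, 16), (12, 4), (12, 15), (13, 1), (13, 18), (14, 8), (14, 11), (16, 7), (16, 12), (18, 0)}; affine count = 21; |E(F_19)| = 22.

Discriminant check: Δ ∝ 4a³ + 27b² = 4·10³ + 27·11² = 4·1000 + 27·121 ≡ 9 (mod 19). Nonzero ⇒ E is nonsingular.
For each x ∈ F_19, compute rhs = x³ + 10·x + 11 mod 19, then count y ∈ F_19 with y² ≡ rhs.
  x = 0: rhs = 11, matching y values: 7, 12 (2 points).
  x = 1: rhs = 3, matching y values: none (0 points).
  x = 2: rhs = 1, matching y values: 1, 18 (2 points).
  x = 3: rhs = 11, matching y values: 7, 12 (2 points).
  x = 4: rhs = 1, matching y values: 1, 18 (2 points).
  x = 5: rhs = 15, matching y values: none (0 points).
  x = 6: rhs = 2, matching y values: none (0 points).
  x = 7: rhs = 6, matching y values: 5, 14 (2 points).
  x = 8: rhs = 14, matching y values: none (0 points).
  x = 9: rhs = 13, matching y values: none (0 points).
  x = 10: rhs = 9, matching y values: 3, 16 (2 points).
  x = 11: rhs = 8, matching y values: none (0 points).
  x = 12: rhs = 16, matching y values: 4, 15 (2 points).
  x = 13: rhs = 1, matching y values: 1, 18 (2 points).
  x = 14: rhs = 7, matching y values: 8, 11 (2 points).
  x = 15: rhs = 2, matching y values: none (0 points).
  x = 16: rhs = 11, matching y values: 7, 12 (2 points).
  x = 17: rhs = 2, matching y values: none (0 points).
  x = 18: rhs = 0, matching y values: 0 (1 points).
Total affine count: 21.
Full point count |E(F_19)| = 21 + 1 = 22.
Hasse bound: |22 − (19+1)| = |2| = 2 ≤ 2√19 ≈ 8.7178 ✓.


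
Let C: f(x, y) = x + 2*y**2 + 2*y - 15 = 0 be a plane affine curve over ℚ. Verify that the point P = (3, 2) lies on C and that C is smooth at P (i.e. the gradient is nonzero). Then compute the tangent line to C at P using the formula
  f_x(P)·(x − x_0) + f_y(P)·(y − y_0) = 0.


Tangent line at P: x + 10*y - 23 = 0.

Step 1: f(3, 2) = 0, so P lies on C.
Step 2: partial derivatives
  f_x(x, y) = 1, f_y(x, y) = 4*y + 2.
  f_x(P) = 1, f_y(P) = 10 (gradient nonzero, so P is smooth).
Step 3: tangent line at P: 1·(x − 3) + 10·(y − 2) = 0.
Expanding: x + 10*y - 23 = 0.


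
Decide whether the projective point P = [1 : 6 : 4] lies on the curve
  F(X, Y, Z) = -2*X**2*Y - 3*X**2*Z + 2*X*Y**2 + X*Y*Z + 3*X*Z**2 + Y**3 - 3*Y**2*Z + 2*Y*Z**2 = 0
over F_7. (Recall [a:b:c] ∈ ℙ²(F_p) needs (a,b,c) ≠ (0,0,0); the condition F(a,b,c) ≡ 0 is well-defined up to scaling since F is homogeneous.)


F(1,6,4) ≡ 5 (mod 7); P is NOT on the curve.

Evaluate F(1, 6, 4) term-by-term (mod 7).
  -2*X**2*Y ↦ -2·1·6·1 = -12
  -3*X**2*Z ↦ -3·1·1·4 = -12
  2*X*Y**2 ↦ 2·1·36·1 = 72
  X*Y*Z ↦ 1·1·6·4 = 24
  3*X*Z**2 ↦ 3·1·1·16 = 48
  Y**3 ↦ 1·1·216·1 = 216
  -3*Y**2*Z ↦ -3·1·36·4 = -432
  2*Y*Z**2 ↦ 2·1·6·16 = 192
Sum: F(1, 6, 4) = (-12) + (-12) + (72) + (24) + (48) + (216) + (-432) + (192) = 96.
Reducing mod 7: 96 ≡ 5 (mod 7).
Since F(a, b, c) ≡ 5 ≠ 0 (mod 7), P does NOT lie on the curve.


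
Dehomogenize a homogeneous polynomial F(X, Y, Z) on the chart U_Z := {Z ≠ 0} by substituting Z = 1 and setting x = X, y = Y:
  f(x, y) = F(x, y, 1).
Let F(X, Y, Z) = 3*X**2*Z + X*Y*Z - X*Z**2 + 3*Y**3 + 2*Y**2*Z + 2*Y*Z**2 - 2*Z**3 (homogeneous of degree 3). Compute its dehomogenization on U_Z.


f(x, y) = 3*x**2 + x*y - x + 3*y**3 + 2*y**2 + 2*y - 2

On U_Z we set Z = 1. Each monomial c·X^i·Y^j·Z^k in F becomes c·x^i·y^j·1^k = c·x^i·y^j.
Substituting Z = 1: F(X, Y, 1) = 3*x**2 + x*y - x + 3*y**3 + 2*y**2 + 2*y - 2.
Note: deg(f) ≤ deg(F) = 3; strict inequality happens when F is divisible by Z (lost terms).


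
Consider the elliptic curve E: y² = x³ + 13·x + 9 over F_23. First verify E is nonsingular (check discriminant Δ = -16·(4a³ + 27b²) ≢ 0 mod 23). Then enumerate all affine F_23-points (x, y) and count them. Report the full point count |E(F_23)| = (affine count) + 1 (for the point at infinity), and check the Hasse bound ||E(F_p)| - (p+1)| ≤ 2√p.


Affine points = {(0, 3), (0, 20), (1, 0), (3, 11), (3, 12), (6, 2), (6, 21), (7, 11), (7, 12), (8, 2), (8, 21), (9, 2), (9, 21), (10, 9), (10, 14), (13, 11), (13, 12), (16, 9), (16, 14), (18, 7), (18, 16), (19, 10), (19, 13), (20, 9), (20, 14), (22, 8), (22, 15)}; affine count = 27; |E(F_23)| = 28.

Discriminant check: Δ ∝ 4a³ + 27b² = 4·13³ + 27·9² = 4·2197 + 27·81 ≡ 4 (mod 23). Nonzero ⇒ E is nonsingular.
For each x ∈ F_23, compute rhs = x³ + 13·x + 9 mod 23, then count y ∈ F_23 with y² ≡ rhs.
  x = 0: rhs = 9, matching y values: 3, 20 (2 points).
  x = 1: rhs = 0, matching y values: 0 (1 points).
  x = 2: rhs = 20, matching y values: none (0 points).
  x = 3: rhs = 6, matching y values: 11, 12 (2 points).
  x = 4: rhs = 10, matching y values: none (0 points).
  x = 5: rhs = 15, matching y values: none (0 points).
  x = 6: rhs = 4, matching y values: 2, 21 (2 points).
  x = 7: rhs = 6, matching y values: 11, 12 (2 points).
  x = 8: rhs = 4, matching y values: 2, 21 (2 points).
  x = 9: rhs = 4, matching y values: 2, 21 (2 points).
  x = 10: rhs = 12, matching y values: 9, 14 (2 points).
  x = 11: rhs = 11, matching y values: none (0 points).
  x = 12: rhs = 7, matching y values: none (0 points).
  x = 13: rhs = 6, matching y values: 11, 12 (2 points).
  x = 14: rhs = 14, matching y values: none (0 points).
  x = 15: rhs = 14, matching y values: none (0 points).
  x = 16: rhs = 12, matching y values: 9, 14 (2 points).
  x = 17: rhs = 14, matching y values: none (0 points).
  x = 18: rhs = 3, matching y values: 7, 16 (2 points).
  x = 19: rhs = 8, matching y values: 10, 13 (2 points).
  x = 20: rhs = 12, matching y values: 9, 14 (2 points).
  x = 21: rhs = 21, matching y values: none (0 points).
  x = 22: rhs = 18, matching y values: 8, 15 (2 points).
Total affine count: 27.
Full point count |E(F_23)| = 27 + 1 = 28.
Hasse bound: |28 − (23+1)| = |4| = 4 ≤ 2√23 ≈ 9.5917 ✓.


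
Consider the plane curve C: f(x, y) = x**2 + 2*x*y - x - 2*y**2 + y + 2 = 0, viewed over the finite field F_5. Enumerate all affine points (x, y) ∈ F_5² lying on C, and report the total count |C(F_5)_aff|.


Affine F_5-points: {(1, 2)}; count = 1.

For each of the 25 pairs (x, y) ∈ F_5², evaluate f(x, y) mod 5. Record the zeros.
  x = 0: [0↦2, 1↦1, 2↦1, 3↦2, 4↦4]  zeros at y ∈ ∅
  x = 1: [0↦2, 1↦3, 2↦0, 3↦3, 4↦2]  zeros at y ∈ {2}
  x = 2: [0↦4, 1↦2, 2↦1, 3↦1, 4↦2]  zeros at y ∈ ∅
  x = 3: [0↦3, 1↦3, 2↦4, 3↦1, 4↦4]  zeros at y ∈ ∅
  x = 4: [0↦4, 1↦1, 2↦4, 3↦3, 4↦3]  zeros at y ∈ ∅
Collecting zeros: affine points = {(1, 2)}.
Total count |C(F_5)_aff| = 1.


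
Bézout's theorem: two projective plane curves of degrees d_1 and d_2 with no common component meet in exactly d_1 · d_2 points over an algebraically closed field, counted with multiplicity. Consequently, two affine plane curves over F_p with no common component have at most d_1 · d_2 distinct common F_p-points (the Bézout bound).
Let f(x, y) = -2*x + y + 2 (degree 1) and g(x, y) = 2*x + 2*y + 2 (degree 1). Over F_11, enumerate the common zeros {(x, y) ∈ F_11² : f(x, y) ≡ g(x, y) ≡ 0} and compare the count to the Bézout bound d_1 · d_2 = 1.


Common zeros: {(4, 6)}; count = 1; Bézout bound = 1.

deg(f) = 1, deg(g) = 1, so Bézout bound = 1.
Scan x ∈ F_11. For each x, list the y ∈ F_11 with f(x, y) ≡ 0 and those with g(x, y) ≡ 0 (mod 11); the common zeros in that column are the intersection.
  x = 0: f ≡ 0 at y ∈ {9}; g ≡ 0 at y ∈ {10}; common: ∅.
  x = 1: f ≡ 0 at y ∈ {0}; g ≡ 0 at y ∈ {9}; common: ∅.
  x = 2: f ≡ 0 at y ∈ {2}; g ≡ 0 at y ∈ {8}; common: ∅.
  x = 3: f ≡ 0 at y ∈ {4}; g ≡ 0 at y ∈ {7}; common: ∅.
  x = 4: f ≡ 0 at y ∈ {6}; g ≡ 0 at y ∈ {6}; common: {6}.
  x = 5: f ≡ 0 at y ∈ {8}; g ≡ 0 at y ∈ {5}; common: ∅.
  x = 6: f ≡ 0 at y ∈ {10}; g ≡ 0 at y ∈ {4}; common: ∅.
  x = 7: f ≡ 0 at y ∈ {1}; g ≡ 0 at y ∈ {3}; common: ∅.
  x = 8: f ≡ 0 at y ∈ {3}; g ≡ 0 at y ∈ {2}; common: ∅.
  x = 9: f ≡ 0 at y ∈ {5}; g ≡ 0 at y ∈ {1}; common: ∅.
  x = 10: f ≡ 0 at y ∈ {7}; g ≡ 0 at y ∈ {0}; common: ∅.
Collecting: common zeros = {(4, 6)}, so the count is 1.
Comparison with the Bézout bound: 1 ≤ 1 = deg(f)·deg(g), as expected for curves with no common component (the bound is attained).


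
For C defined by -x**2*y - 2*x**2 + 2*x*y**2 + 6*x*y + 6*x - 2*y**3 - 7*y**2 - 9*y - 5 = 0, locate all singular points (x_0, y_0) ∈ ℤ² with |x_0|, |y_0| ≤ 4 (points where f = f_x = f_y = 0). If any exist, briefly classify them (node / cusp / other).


Singular points: {(1, -1)}; classification: node.

Compute partial derivatives:
  f_x = -2*x*y - 4*x + 2*y**2 + 6*y + 6.
  f_y = -x**2 + 4*x*y + 6*x - 6*y**2 - 14*y - 9.
Scan x_0 ∈ {−4, ..., 4}. For each x_0, f_y(x_0, y) is a polynomial in y; find its integer roots y ∈ {−4, ..., 4}, then test f_x and f at those candidates.
  x = -4: f_y(-4, y) = -6*y**2 - 30*y - 49; no integer root y with |y| ≤ 4.
  x = -3: f_y(-3, y) = -6*y**2 - 26*y - 36; no integer root y with |y| ≤ 4.
  x = -2: f_y(-2, y) = -6*y**2 - 22*y - 25; no integer root y with |y| ≤ 4.
  x = -1: f_y(-1, y) = -6*y**2 - 18*y - 16; no integer root y with |y| ≤ 4.
  x = 0: f_y(0, y) = -6*y**2 - 14*y - 9; no integer root y with |y| ≤ 4.
  x = 1: f_y(1, y) = -6*y**2 - 10*y - 4; vanishes at y ∈ {-1}. (1, -1): f_x = 0, f = 0 — SINGULAR.
  x = 2: f_y(2, y) = -6*y**2 - 6*y - 1; no integer root y with |y| ≤ 4.
  x = 3: f_y(3, y) = -6*y**2 - 2*y; vanishes at y ∈ {0}. (3, 0): f_x = -6 ≠ 0.
  x = 4: f_y(4, y) = -6*y**2 + 2*y - 1; no integer root y with |y| ≤ 4.
Only singular point on the grid: (1, -1).
Classify: substitute x = 1 + u, y = -1 + v and expand: f = -u**2*v - u**2 + 2*u*v**2 - 2*v**3 + v**2.
No constant or linear terms (consistent with a singular point). Quadratic part: -u**2 + v**2. Cubic part: -u**2*v + 2*u*v**2 - 2*v**3.
The quadratic part v**2 - u**2 = (v − u)(v + u) splits into two distinct linear factors, so there are two distinct tangent lines y − -1 = ±(x − 1) — this is a node (ordinary double point).
Classification: node.


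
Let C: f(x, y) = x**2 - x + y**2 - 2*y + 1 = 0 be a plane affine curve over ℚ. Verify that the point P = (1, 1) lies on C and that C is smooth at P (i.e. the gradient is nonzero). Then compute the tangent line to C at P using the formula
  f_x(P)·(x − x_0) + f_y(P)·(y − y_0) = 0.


Tangent line at P: x - 1 = 0.

Step 1: f(1, 1) = 0, so P lies on C.
Step 2: partial derivatives
  f_x(x, y) = 2*x - 1, f_y(x, y) = 2*y - 2.
  f_x(P) = 1, f_y(P) = 0 (gradient nonzero, so P is smooth).
Step 3: tangent line at P: 1·(x − 1) + 0·(y − 1) = 0.
Expanding: x - 1 = 0.


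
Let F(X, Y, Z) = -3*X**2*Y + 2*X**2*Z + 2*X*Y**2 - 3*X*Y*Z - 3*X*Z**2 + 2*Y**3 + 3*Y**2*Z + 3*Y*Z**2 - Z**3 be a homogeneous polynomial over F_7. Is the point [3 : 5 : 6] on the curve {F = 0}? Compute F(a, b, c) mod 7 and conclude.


F(3,5,6) ≡ 0 (mod 7); P is on the curve.

Evaluate F(3, 5, 6) term-by-term (mod 7).
  -3*X**2*Y ↦ -3·9·5·1 = -135
  2*X**2*Z ↦ 2·9·1·6 = 108
  2*X*Y**2 ↦ 2·3·25·1 = 150
  -3*X*Y*Z ↦ -3·3·5·6 = -270
  -3*X*Z**2 ↦ -3·3·1·36 = -324
  2*Y**3 ↦ 2·1·125·1 = 250
  3*Y**2*Z ↦ 3·1·25·6 = 450
  3*Y*Z**2 ↦ 3·1·5·36 = 540
  -Z**3 ↦ -1·1·1·216 = -216
Sum: F(3, 5, 6) = (-135) + (108) + (150) + (-270) + (-324) + (250) + (450) + (540) + (-216) = 553.
Reducing mod 7: 553 ≡ 0 (mod 7).
Since F(a, b, c) ≡ 0 (mod 7), P lies on the curve.


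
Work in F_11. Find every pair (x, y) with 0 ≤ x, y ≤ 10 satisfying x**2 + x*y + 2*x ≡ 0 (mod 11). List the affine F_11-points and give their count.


Affine F_11-points: {(0, 0), (0, 1), (0, 2), (0, 3), (0, 4), (0, 5), (0, 6), (0, 7), (0, 8), (0, 9), (0, 10), (1, 8), (2, 7), (3, 6), (4, 5), (5, 4), (6, 3), (7, 2), (8, 1), (9, 0), (10, 10)}; count = 21.

For each of the 121 pairs (x, y) ∈ F_11², evaluate f(x, y) mod 11. Record the zeros.
  x = 0: [0↦0, 1↦0, 2↦0, 3↦0, 4↦0, 5↦0, 6↦0, 7↦0, 8↦0, 9↦0, 10↦0]  zeros at y ∈ {0, 1, 2, 3, 4, 5, 6, 7, 8, 9, 10}
  x = 1: [0↦3, 1↦4, 2↦5, 3↦6, 4↦7, 5↦8, 6↦9, 7↦10, 8↦0, 9↦1, 10↦2]  zeros at y ∈ {8}
  x = 2: [0↦8, 1↦10, 2↦1, 3↦3, 4↦5, 5↦7, 6↦9, 7↦0, 8↦2, 9↦4, 10↦6]  zeros at y ∈ {7}
  x = 3: [0↦4, 1↦7, 2↦10, 3↦2, 4↦5, 5↦8, 6↦0, 7↦3, 8↦6, 9↦9, 10↦1]  zeros at y ∈ {6}
  x = 4: [0↦2, 1↦6, 2↦10, 3↦3, 4↦7, 5↦0, 6↦4, 7↦8, 8↦1, 9↦5, 10↦9]  zeros at y ∈ {5}
  x = 5: [0↦2, 1↦7, 2↦1, 3↦6, 4↦0, 5↦5, 6↦10, 7↦4, 8↦9, 9↦3, 10↦8]  zeros at y ∈ {4}
  x = 6: [0↦4, 1↦10, 2↦5, 3↦0, 4↦6, 5↦1, 6↦7, 7↦2, 8↦8, 9↦3, 10↦9]  zeros at y ∈ {3}
  x = 7: [0↦8, 1↦4, 2↦0, 3↦7, 4↦3, 5↦10, 6↦6, 7↦2, 8↦9, 9↦5, 10↦1]  zeros at y ∈ {2}
  x = 8: [0↦3, 1↦0, 2↦8, 3↦5, 4↦2, 5↦10, 6↦7, 7↦4, 8↦1, 9↦9, 10↦6]  zeros at y ∈ {1}
  x = 9: [0↦0, 1↦9, 2↦7, 3↦5, 4↦3, 5↦1, 6↦10, 7↦8, 8↦6, 9↦4, 10↦2]  zeros at y ∈ {0}
  x = 10: [0↦10, 1↦9, 2↦8, 3↦7, 4↦6, 5↦5, 6↦4, 7↦3, 8↦2, 9↦1, 10↦0]  zeros at y ∈ {10}
Collecting zeros: affine points = {(0, 0), (0, 1), (0, 2), (0, 3), (0, 4), (0, 5), (0, 6), (0, 7), (0, 8), (0, 9), (0, 10), (1, 8), (2, 7), (3, 6), (4, 5), (5, 4), (6, 3), (7, 2), (8, 1), (9, 0), (10, 10)}.
Total count |C(F_11)_aff| = 21.


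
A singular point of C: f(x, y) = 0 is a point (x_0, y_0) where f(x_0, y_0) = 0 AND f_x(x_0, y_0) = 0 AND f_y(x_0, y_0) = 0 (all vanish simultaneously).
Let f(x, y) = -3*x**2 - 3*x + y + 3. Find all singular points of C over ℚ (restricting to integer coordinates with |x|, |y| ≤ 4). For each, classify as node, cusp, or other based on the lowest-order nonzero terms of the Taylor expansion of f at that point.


No singular points in the scanned grid; C is smooth there.

Compute partial derivatives:
  f_x = -6*x - 3.
  f_y = 1.
f_y = 1 is a nonzero constant, so f_y never vanishes: no point (x, y) can satisfy f = f_x = f_y = 0. In particular no (x, y) ∈ {−4, ..., 4}² is singular; the curve is smooth.


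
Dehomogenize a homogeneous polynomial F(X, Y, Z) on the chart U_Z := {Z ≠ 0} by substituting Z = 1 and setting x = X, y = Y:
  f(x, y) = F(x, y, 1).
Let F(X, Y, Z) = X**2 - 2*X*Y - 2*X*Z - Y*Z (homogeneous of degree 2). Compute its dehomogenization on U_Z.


f(x, y) = x**2 - 2*x*y - 2*x - y

On U_Z we set Z = 1. Each monomial c·X^i·Y^j·Z^k in F becomes c·x^i·y^j·1^k = c·x^i·y^j.
Substituting Z = 1: F(X, Y, 1) = x**2 - 2*x*y - 2*x - y.
Note: deg(f) ≤ deg(F) = 2; strict inequality happens when F is divisible by Z (lost terms).


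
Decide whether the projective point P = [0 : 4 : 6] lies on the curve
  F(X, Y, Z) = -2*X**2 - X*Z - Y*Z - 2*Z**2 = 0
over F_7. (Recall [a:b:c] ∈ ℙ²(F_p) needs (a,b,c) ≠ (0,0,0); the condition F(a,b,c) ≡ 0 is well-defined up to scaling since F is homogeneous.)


F(0,4,6) ≡ 2 (mod 7); P is NOT on the curve.

Evaluate F(0, 4, 6) term-by-term (mod 7).
  -2*X**2 ↦ -2·0·1·1 = 0
  -X*Z ↦ -1·0·1·6 = 0
  -Y*Z ↦ -1·1·4·6 = -24
  -2*Z**2 ↦ -2·1·1·36 = -72
Sum: F(0, 4, 6) = (0) + (0) + (-24) + (-72) = -96.
Reducing mod 7: -96 ≡ 2 (mod 7).
Since F(a, b, c) ≡ 2 ≠ 0 (mod 7), P does NOT lie on the curve.


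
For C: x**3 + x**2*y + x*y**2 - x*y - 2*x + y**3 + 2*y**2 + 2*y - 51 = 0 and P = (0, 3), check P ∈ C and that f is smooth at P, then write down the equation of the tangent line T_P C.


Tangent line at P: 4*x + 41*y - 123 = 0.

Step 1: f(0, 3) = 0, so P lies on C.
Step 2: partial derivatives
  f_x(x, y) = 3*x**2 + 2*x*y + y**2 - y - 2, f_y(x, y) = x**2 + 2*x*y - x + 3*y**2 + 4*y + 2.
  f_x(P) = 4, f_y(P) = 41 (gradient nonzero, so P is smooth).
Step 3: tangent line at P: 4·(x − 0) + 41·(y − 3) = 0.
Expanding: 4*x + 41*y - 123 = 0.


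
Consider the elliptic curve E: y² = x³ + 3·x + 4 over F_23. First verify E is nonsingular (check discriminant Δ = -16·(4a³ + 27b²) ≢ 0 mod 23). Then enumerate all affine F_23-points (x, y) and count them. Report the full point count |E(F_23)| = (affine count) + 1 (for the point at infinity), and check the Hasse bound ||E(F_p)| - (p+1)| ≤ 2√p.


Affine points = {(0, 2), (0, 21), (1, 10), (1, 13), (2, 8), (2, 15), (5, 11), (5, 12), (6, 10), (6, 13), (7, 0), (9, 1), (9, 22), (13, 3), (13, 20), (16, 10), (16, 13), (17, 0), (18, 5), (18, 18), (21, 6), (21, 17), (22, 0)}; affine count = 23; |E(F_23)| = 24.

Discriminant check: Δ ∝ 4a³ + 27b² = 4·3³ + 27·4² = 4·27 + 27·16 ≡ 11 (mod 23). Nonzero ⇒ E is nonsingular.
For each x ∈ F_23, compute rhs = x³ + 3·x + 4 mod 23, then count y ∈ F_23 with y² ≡ rhs.
  x = 0: rhs = 4, matching y values: 2, 21 (2 points).
  x = 1: rhs = 8, matching y values: 10, 13 (2 points).
  x = 2: rhs = 18, matching y values: 8, 15 (2 points).
  x = 3: rhs = 17, matching y values: none (0 points).
  x = 4: rhs = 11, matching y values: none (0 points).
  x = 5: rhs = 6, matching y values: 11, 12 (2 points).
  x = 6: rhs = 8, matching y values: 10, 13 (2 points).
  x = 7: rhs = 0, matching y values: 0 (1 points).
  x = 8: rhs = 11, matching y values: none (0 points).
  x = 9: rhs = 1, matching y values: 1, 22 (2 points).
  x = 10: rhs = 22, matching y values: none (0 points).
  x = 11: rhs = 11, matching y values: none (0 points).
  x = 12: rhs = 20, matching y values: none (0 points).
  x = 13: rhs = 9, matching y values: 3, 20 (2 points).
  x = 14: rhs = 7, matching y values: none (0 points).
  x = 15: rhs = 20, matching y values: none (0 points).
  x = 16: rhs = 8, matching y values: 10, 13 (2 points).
  x = 17: rhs = 0, matching y values: 0 (1 points).
  x = 18: rhs = 2, matching y values: 5, 18 (2 points).
  x = 19: rhs = 20, matching y values: none (0 points).
  x = 20: rhs = 14, matching y values: none (0 points).
  x = 21: rhs = 13, matching y values: 6, 17 (2 points).
  x = 22: rhs = 0, matching y values: 0 (1 points).
Total affine count: 23.
Full point count |E(F_23)| = 23 + 1 = 24.
Hasse bound: |24 − (23+1)| = |0| = 0 ≤ 2√23 ≈ 9.5917 ✓.


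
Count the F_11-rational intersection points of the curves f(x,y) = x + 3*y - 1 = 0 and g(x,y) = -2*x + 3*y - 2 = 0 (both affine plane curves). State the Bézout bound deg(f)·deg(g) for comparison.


Common zeros: {(7, 9)}; count = 1; Bézout bound = 1.

deg(f) = 1, deg(g) = 1, so Bézout bound = 1.
Scan x ∈ F_11. For each x, list the y ∈ F_11 with f(x, y) ≡ 0 and those with g(x, y) ≡ 0 (mod 11); the common zeros in that column are the intersection.
  x = 0: f ≡ 0 at y ∈ {4}; g ≡ 0 at y ∈ {8}; common: ∅.
  x = 1: f ≡ 0 at y ∈ {0}; g ≡ 0 at y ∈ {5}; common: ∅.
  x = 2: f ≡ 0 at y ∈ {7}; g ≡ 0 at y ∈ {2}; common: ∅.
  x = 3: f ≡ 0 at y ∈ {3}; g ≡ 0 at y ∈ {10}; common: ∅.
  x = 4: f ≡ 0 at y ∈ {10}; g ≡ 0 at y ∈ {7}; common: ∅.
  x = 5: f ≡ 0 at y ∈ {6}; g ≡ 0 at y ∈ {4}; common: ∅.
  x = 6: f ≡ 0 at y ∈ {2}; g ≡ 0 at y ∈ {1}; common: ∅.
  x = 7: f ≡ 0 at y ∈ {9}; g ≡ 0 at y ∈ {9}; common: {9}.
  x = 8: f ≡ 0 at y ∈ {5}; g ≡ 0 at y ∈ {6}; common: ∅.
  x = 9: f ≡ 0 at y ∈ {1}; g ≡ 0 at y ∈ {3}; common: ∅.
  x = 10: f ≡ 0 at y ∈ {8}; g ≡ 0 at y ∈ {0}; common: ∅.
Collecting: common zeros = {(7, 9)}, so the count is 1.
Comparison with the Bézout bound: 1 ≤ 1 = deg(f)·deg(g), as expected for curves with no common component (the bound is attained).


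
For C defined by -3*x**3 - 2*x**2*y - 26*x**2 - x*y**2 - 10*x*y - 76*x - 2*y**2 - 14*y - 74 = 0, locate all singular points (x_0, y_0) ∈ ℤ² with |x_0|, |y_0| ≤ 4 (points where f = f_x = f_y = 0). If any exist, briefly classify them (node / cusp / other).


Singular points: {(-3, 1)}; classification: node.

Compute partial derivatives:
  f_x = -9*x**2 - 4*x*y - 52*x - y**2 - 10*y - 76.
  f_y = -2*x**2 - 2*x*y - 10*x - 4*y - 14.
Scan x_0 ∈ {−4, ..., 4}. For each x_0, f_y(x_0, y) is a polynomial in y; find its integer roots y ∈ {−4, ..., 4}, then test f_x and f at those candidates.
  x = -4: f_y(-4, y) = 4*y - 6; no integer root y with |y| ≤ 4.
  x = -3: f_y(-3, y) = 2*y - 2; vanishes at y ∈ {1}. (-3, 1): f_x = 0, f = 0 — SINGULAR.
  x = -2: f_y(-2, y) = -2; no integer root y with |y| ≤ 4.
  x = -1: f_y(-1, y) = -2*y - 6; vanishes at y ∈ {-3}. (-1, -3): f_x = -24 ≠ 0.
  x = 0: f_y(0, y) = -4*y - 14; no integer root y with |y| ≤ 4.
  x = 1: f_y(1, y) = -6*y - 26; no integer root y with |y| ≤ 4.
  x = 2: f_y(2, y) = -8*y - 42; no integer root y with |y| ≤ 4.
  x = 3: f_y(3, y) = -10*y - 62; no integer root y with |y| ≤ 4.
  x = 4: f_y(4, y) = -12*y - 86; no integer root y with |y| ≤ 4.
Only singular point on the grid: (-3, 1).
Classify: substitute x = -3 + u, y = 1 + v and expand: f = -3*u**3 - 2*u**2*v - u**2 - u*v**2 + v**2.
No constant or linear terms (consistent with a singular point). Quadratic part: -u**2 + v**2. Cubic part: -3*u**3 - 2*u**2*v - u*v**2.
The quadratic part v**2 - u**2 = (v − u)(v + u) splits into two distinct linear factors, so there are two distinct tangent lines y − 1 = ±(x − -3) — this is a node (ordinary double point).
Classification: node.


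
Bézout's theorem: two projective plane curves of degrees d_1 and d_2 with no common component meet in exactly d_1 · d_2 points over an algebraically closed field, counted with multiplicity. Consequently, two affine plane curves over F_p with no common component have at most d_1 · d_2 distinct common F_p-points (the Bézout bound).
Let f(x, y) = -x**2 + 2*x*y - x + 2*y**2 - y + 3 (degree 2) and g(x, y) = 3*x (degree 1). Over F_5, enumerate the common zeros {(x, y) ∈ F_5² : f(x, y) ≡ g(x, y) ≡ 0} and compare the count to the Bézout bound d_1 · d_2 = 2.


Common zeros: ∅; count = 0; Bézout bound = 2.

deg(f) = 2, deg(g) = 1, so Bézout bound = 2.
Scan x ∈ F_5. For each x, list the y ∈ F_5 with f(x, y) ≡ 0 and those with g(x, y) ≡ 0 (mod 5); the common zeros in that column are the intersection.
  x = 0: f ≡ 0 at y ∈ ∅; g ≡ 0 at y ∈ {0, 1, 2, 3, 4}; common: ∅.
  x = 1: f ≡ 0 at y ∈ ∅; g ≡ 0 at y ∈ ∅; common: ∅.
  x = 2: f ≡ 0 at y ∈ ∅; g ≡ 0 at y ∈ ∅; common: ∅.
  x = 3: f ≡ 0 at y ∈ ∅; g ≡ 0 at y ∈ ∅; common: ∅.
  x = 4: f ≡ 0 at y ∈ {2}; g ≡ 0 at y ∈ ∅; common: ∅.
Collecting: common zeros = ∅, so the count is 0.
Comparison with the Bézout bound: 0 ≤ 2 = deg(f)·deg(g), as expected for curves with no common component (the affine F_5-count falls short of the bound because intersections may lie at infinity, over extension fields, or carry multiplicity).
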